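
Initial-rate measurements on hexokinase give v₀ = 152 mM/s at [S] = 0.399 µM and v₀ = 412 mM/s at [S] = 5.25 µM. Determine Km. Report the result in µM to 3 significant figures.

0.860 µM

From v = Vmax[S]/(Km+[S]), each point gives Vmax = v(Km+[S])/[S].
Equating: 152(Km+0.399)/0.399 = 412(Km+5.25)/5.25.
381.0·Km + 152 = 78.48·Km + 412, so (381.0 − 78.48)·Km = 412 − 152.
Km = 260.0/302.5 = 0.860 µM; then Vmax = 152(0.860+0.399)/0.399 = 479 mM/s.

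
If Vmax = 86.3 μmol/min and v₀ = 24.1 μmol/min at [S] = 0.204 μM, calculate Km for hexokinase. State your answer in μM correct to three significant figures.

0.527 μM

v/Vmax = 24.1/86.3 = 0.2793 = [S]/(Km+[S]).
So Km + [S] = [S]/0.2793 = 0.7305 μM, giving Km = 0.7305 − 0.204 = 0.527 μM.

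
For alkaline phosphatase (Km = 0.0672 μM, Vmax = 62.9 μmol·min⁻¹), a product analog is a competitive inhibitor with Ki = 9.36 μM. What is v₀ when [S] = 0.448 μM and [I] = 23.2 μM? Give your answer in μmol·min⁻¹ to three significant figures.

41.3 μmol·min⁻¹

With α = 1 + [I]/Ki = 1 + 23.2/9.36 = 3.479, the competitive rate law is v = Vmax[S] / (αKm + [S]).
v = 62.9×0.448 / (3.479×0.0672 + 0.448) = 28.18/0.6818 = 41.3 μmol·min⁻¹.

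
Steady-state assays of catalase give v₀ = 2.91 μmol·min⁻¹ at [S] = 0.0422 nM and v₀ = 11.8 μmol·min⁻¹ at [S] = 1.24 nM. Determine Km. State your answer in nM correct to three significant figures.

0.150 nM

In reciprocal form, 1/v = (Km/Vmax)·(1/[S]) + 1/Vmax. The two points give (1/[S], 1/v) = (23.70, 0.3436) and (0.8065, 0.08475).
Slope = (0.3436 − 0.08475)/(23.70 − 0.8065) = 0.01131; intercept = 0.3436 − 0.01131×23.70 = 0.07562.
Vmax = 1/intercept = 13.2 μmol·min⁻¹; Km = slope × Vmax = 0.01131 × 13.2 = 0.150 nM.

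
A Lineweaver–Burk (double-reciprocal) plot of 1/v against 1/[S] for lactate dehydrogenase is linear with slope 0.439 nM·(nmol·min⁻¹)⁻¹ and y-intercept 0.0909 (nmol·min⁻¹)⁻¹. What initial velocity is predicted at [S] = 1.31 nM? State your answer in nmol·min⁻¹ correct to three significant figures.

2.35 nmol·min⁻¹

The y-intercept is 1/Vmax, so Vmax = 1/0.0909 = 11.0 nmol·min⁻¹.
The slope is Km/Vmax, so Km = 0.439 × 11.0 = 4.83 nM.
Then v = 11.0 × 1.31/(4.83 + 1.31) = 2.35 nmol·min⁻¹.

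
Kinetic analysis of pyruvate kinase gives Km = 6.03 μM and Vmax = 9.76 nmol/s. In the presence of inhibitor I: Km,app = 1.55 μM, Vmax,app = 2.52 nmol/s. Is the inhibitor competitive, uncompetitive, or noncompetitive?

uncompetitive

Both Km and Vmax decrease by the same factor (~3.88-fold) — characteristic of uncompetitive inhibition.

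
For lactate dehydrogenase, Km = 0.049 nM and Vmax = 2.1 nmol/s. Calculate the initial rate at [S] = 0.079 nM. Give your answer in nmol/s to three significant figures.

[S]/(Km+[S]) = 0.079/0.1280 = 0.6172, the fractional saturation.
v = 0.6172 × Vmax = 0.6172 × 2.1 = 1.30 nmol/s.

1.30 nmol/s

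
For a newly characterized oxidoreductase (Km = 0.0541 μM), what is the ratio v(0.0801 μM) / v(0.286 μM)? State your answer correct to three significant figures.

0.710

Since Vmax cancels, v₂/v₁ = [S]₂(Km+[S]₁) / [S]₁(Km+[S]₂).
= 0.0801×(0.0541+0.286) / (0.286×(0.0541+0.0801)) = 0.02724/0.03838 = 0.710.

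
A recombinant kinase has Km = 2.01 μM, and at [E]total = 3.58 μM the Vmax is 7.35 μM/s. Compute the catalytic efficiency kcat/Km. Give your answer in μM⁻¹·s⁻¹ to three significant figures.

kcat = Vmax/[E]total = 7.35/3.58 = 2.05 s⁻¹.
kcat/Km = 2.05/2.01 = 1.02 μM⁻¹·s⁻¹.

1.02 μM⁻¹·s⁻¹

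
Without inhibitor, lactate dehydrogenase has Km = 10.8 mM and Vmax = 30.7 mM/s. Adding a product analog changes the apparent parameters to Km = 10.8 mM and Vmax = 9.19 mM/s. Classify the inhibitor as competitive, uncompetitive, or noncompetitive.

Vmax decreases (30.7 → 9.19 mM/s) while Km is unchanged — pure noncompetitive inhibition.

noncompetitive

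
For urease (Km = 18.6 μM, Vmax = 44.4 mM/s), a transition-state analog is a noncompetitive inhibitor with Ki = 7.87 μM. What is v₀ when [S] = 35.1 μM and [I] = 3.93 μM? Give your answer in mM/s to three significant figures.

α = 1 + [I]/Ki = 1 + 3.93/7.87 = 1.499.
For a noncompetitive inhibitor, Vmax is reduced to Vmax/α while Km is unchanged: Km,app = 18.6 μM, Vmax,app = 29.6 mM/s.
v = Vmax,app·[S]/(Km,app + [S]) = 29.6 × 35.1/(18.6 + 35.1) = 19.4 mM/s.

19.4 mM/s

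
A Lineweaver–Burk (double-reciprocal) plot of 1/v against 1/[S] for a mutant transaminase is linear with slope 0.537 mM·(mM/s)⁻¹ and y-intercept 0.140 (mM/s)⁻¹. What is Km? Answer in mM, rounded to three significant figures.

y-intercept = 1/Vmax ⇒ Vmax = 7.14 mM/s; slope = Km/Vmax ⇒ Km = slope × Vmax.
Km = 0.537 × 7.14 = 3.84 mM.

3.84 mM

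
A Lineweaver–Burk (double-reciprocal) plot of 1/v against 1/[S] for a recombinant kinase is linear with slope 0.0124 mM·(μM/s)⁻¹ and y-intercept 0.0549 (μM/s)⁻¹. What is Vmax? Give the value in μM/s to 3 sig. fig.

18.2 μM/s

The y-intercept of a Lineweaver–Burk plot equals 1/Vmax, so Vmax = 1/0.0549 = 18.2 μM/s.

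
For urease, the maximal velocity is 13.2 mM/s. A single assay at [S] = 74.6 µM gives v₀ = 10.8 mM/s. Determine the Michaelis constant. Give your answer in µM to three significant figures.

From v = Vmax[S]/(Km+[S]), Km = [S](Vmax − v)/v.
Km = 74.6 × (13.2 − 10.8) / 10.8 = 179.0/10.8 = 16.6 µM.

16.6 µM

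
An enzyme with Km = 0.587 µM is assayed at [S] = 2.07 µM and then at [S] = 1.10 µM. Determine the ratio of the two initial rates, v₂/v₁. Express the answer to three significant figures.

Since Vmax cancels, v₂/v₁ = [S]₂(Km+[S]₁) / [S]₁(Km+[S]₂).
= 1.10×(0.587+2.07) / (2.07×(0.587+1.10)) = 2.923/3.492 = 0.837.

0.837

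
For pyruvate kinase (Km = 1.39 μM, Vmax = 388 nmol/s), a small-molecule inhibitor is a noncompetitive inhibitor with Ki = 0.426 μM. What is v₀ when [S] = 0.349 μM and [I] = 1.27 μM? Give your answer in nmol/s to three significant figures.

19.6 nmol/s

With α = 1 + [I]/Ki = 1 + 1.27/0.426 = 3.981, the noncompetitive rate law is v = (Vmax/α)·[S] / (Km + [S]).
v = (388/3.981)×0.349 / (1.39 + 0.349) = 34.01/1.739 = 19.6 nmol/s.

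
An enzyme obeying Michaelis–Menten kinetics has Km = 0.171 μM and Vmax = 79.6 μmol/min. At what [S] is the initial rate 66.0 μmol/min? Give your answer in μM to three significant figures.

Rearranging v = Vmax[S]/(Km+[S]) gives [S] = Km·v/(Vmax − v).
[S] = 0.171 × 66.0 / (79.6 − 66.0) = 11.29/13.60 = 0.830 μM.

0.830 μM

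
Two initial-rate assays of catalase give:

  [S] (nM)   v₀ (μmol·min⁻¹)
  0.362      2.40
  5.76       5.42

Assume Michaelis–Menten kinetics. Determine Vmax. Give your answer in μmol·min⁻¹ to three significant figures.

5.92 μmol·min⁻¹

From v = Vmax[S]/(Km+[S]), each point gives Vmax = v(Km+[S])/[S].
Equating: 2.40(Km+0.362)/0.362 = 5.42(Km+5.76)/5.76.
6.630·Km + 2.40 = 0.9410·Km + 5.42, so (6.630 − 0.9410)·Km = 5.42 − 2.40.
Km = 3.020/5.689 = 0.531 nM; then Vmax = 2.40(0.531+0.362)/0.362 = 5.92 μmol·min⁻¹.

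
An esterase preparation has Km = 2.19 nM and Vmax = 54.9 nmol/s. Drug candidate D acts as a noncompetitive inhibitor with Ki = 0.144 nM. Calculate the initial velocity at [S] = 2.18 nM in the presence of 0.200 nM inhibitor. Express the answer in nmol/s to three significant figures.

With α = 1 + [I]/Ki = 1 + 0.200/0.144 = 2.389, the noncompetitive rate law is v = (Vmax/α)·[S] / (Km + [S]).
v = (54.9/2.389)×2.18 / (2.19 + 2.18) = 50.10/4.370 = 11.5 nmol/s.

11.5 nmol/s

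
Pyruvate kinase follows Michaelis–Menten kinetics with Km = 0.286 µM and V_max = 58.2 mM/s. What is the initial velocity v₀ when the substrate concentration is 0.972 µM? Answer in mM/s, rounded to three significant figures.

45.0 mM/s

v = Vmax·[S]/(Km + [S]) = 58.2 × 0.972 / (0.286 + 0.972)
  = 56.57 / 1.258 = 45.0 mM/s.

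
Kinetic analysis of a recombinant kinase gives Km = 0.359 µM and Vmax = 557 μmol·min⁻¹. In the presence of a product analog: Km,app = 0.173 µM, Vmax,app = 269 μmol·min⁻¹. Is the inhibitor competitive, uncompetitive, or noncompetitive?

uncompetitive

Both Km and Vmax decrease by the same factor (~2.07-fold) — characteristic of uncompetitive inhibition.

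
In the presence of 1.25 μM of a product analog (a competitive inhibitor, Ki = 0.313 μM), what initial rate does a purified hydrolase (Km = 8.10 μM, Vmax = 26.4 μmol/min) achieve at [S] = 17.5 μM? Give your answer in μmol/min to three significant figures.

7.97 μmol/min

With α = 1 + [I]/Ki = 1 + 1.25/0.313 = 4.994, the competitive rate law is v = Vmax[S] / (αKm + [S]).
v = 26.4×17.5 / (4.994×8.10 + 17.5) = 462.0/57.95 = 7.97 μmol/min.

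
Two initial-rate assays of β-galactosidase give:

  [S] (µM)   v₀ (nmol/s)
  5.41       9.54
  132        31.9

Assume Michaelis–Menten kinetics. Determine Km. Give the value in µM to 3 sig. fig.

From v = Vmax[S]/(Km+[S]), each point gives Vmax = v(Km+[S])/[S].
Equating: 9.54(Km+5.41)/5.41 = 31.9(Km+132)/132.
1.763·Km + 9.54 = 0.2417·Km + 31.9, so (1.763 − 0.2417)·Km = 31.9 − 9.54.
Km = 22.36/1.522 = 14.7 µM; then Vmax = 9.54(14.7+5.41)/5.41 = 35.5 nmol/s.

14.7 µM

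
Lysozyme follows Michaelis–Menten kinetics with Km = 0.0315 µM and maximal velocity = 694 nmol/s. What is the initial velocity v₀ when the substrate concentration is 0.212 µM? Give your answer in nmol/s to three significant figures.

v = Vmax·[S]/(Km + [S]) = 694 × 0.212 / (0.0315 + 0.212)
  = 147.1 / 0.2435 = 604 nmol/s.

604 nmol/s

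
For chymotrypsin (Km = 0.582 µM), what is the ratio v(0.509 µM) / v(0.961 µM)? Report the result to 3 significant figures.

0.749

Since Vmax cancels, v₂/v₁ = [S]₂(Km+[S]₁) / [S]₁(Km+[S]₂).
= 0.509×(0.582+0.961) / (0.961×(0.582+0.509)) = 0.7854/1.048 = 0.749.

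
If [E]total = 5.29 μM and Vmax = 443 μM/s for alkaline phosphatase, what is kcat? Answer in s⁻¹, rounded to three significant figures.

83.7 s⁻¹

kcat = Vmax/[E]total = 443 μM/s / 5.29 μM = 83.7 s⁻¹.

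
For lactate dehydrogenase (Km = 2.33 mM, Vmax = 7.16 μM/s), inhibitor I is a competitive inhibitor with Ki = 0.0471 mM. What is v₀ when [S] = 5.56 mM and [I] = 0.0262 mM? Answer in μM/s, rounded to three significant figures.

4.33 μM/s

With α = 1 + [I]/Ki = 1 + 0.0262/0.0471 = 1.556, the competitive rate law is v = Vmax[S] / (αKm + [S]).
v = 7.16×5.56 / (1.556×2.33 + 5.56) = 39.81/9.186 = 4.33 μM/s.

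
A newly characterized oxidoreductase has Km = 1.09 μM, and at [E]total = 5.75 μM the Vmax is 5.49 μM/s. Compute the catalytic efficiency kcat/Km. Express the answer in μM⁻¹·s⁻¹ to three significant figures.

0.876 μM⁻¹·s⁻¹

kcat = Vmax/[E]total = 5.49/5.75 = 0.955 s⁻¹.
kcat/Km = 0.955/1.09 = 0.876 μM⁻¹·s⁻¹.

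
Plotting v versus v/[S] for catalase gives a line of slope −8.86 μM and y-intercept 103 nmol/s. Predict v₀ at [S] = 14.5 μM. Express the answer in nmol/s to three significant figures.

63.9 nmol/s

In the Eadie–Hofstee form v = Vmax − Km·(v/[S]), the slope is −Km and the intercept is Vmax, so Km = 8.86 μM and Vmax = 103 nmol/s.
v = 103 × 14.5/(8.86 + 14.5) = 63.9 nmol/s.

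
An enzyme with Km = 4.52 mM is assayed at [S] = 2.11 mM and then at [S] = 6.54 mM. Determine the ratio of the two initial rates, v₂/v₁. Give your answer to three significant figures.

The fractional saturations are [S]/(Km+[S]) = 2.11/6.630 = 0.3183 and 6.54/11.06 = 0.5913.
v₂/v₁ is just their ratio: 0.5913/0.3183 = 1.86.

1.86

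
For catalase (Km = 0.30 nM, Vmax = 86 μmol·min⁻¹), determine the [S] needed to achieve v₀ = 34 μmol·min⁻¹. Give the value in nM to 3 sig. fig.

Rearranging v = Vmax[S]/(Km+[S]) gives [S] = Km·v/(Vmax − v).
[S] = 0.30 × 34 / (86 − 34) = 10.20/52.00 = 0.196 nM.

0.196 nM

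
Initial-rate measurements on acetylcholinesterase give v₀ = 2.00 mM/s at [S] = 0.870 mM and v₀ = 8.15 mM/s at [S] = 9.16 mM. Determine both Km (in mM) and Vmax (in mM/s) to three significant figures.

From v = Vmax[S]/(Km+[S]), each point gives Vmax = v(Km+[S])/[S].
Equating: 2.00(Km+0.870)/0.870 = 8.15(Km+9.16)/9.16.
2.299·Km + 2.00 = 0.8897·Km + 8.15, so (2.299 − 0.8897)·Km = 8.15 − 2.00.
Km = 6.150/1.409 = 4.36 mM; then Vmax = 2.00(4.36+0.870)/0.870 = 12.0 mM/s.

Km = 4.36 mM; Vmax = 12.0 mM/s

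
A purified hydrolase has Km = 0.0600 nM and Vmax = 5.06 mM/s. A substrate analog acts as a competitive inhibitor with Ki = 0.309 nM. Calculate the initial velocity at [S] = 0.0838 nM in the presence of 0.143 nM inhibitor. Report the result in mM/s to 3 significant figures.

2.47 mM/s

With α = 1 + [I]/Ki = 1 + 0.143/0.309 = 1.463, the competitive rate law is v = Vmax[S] / (αKm + [S]).
v = 5.06×0.0838 / (1.463×0.0600 + 0.0838) = 0.4240/0.1716 = 2.47 mM/s.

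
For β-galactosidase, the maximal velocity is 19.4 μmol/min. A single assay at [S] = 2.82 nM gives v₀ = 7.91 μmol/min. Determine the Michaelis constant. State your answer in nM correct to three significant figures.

From v = Vmax[S]/(Km+[S]), Km = [S](Vmax − v)/v.
Km = 2.82 × (19.4 − 7.91) / 7.91 = 32.40/7.91 = 4.10 nM.

4.10 nM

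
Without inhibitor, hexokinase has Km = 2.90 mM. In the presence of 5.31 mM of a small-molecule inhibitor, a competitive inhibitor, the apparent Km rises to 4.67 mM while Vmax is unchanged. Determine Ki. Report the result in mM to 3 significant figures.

Competitive: Km,app = α·Km with α = 1 + [I]/Ki.
α = Km,app/Km = 4.67/2.90 = 1.610.
Ki = [I]/(α − 1) = 5.31/0.6103 = 8.70 mM.

8.70 mM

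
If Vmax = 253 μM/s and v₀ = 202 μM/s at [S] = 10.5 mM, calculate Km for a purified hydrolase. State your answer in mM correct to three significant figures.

v/Vmax = 202/253 = 0.7984 = [S]/(Km+[S]).
So Km + [S] = [S]/0.7984 = 13.15 mM, giving Km = 13.15 − 10.5 = 2.65 mM.

2.65 mM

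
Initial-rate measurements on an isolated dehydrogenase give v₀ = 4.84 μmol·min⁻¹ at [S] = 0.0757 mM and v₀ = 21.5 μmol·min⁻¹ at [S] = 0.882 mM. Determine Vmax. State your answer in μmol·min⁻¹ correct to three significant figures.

In reciprocal form, 1/v = (Km/Vmax)·(1/[S]) + 1/Vmax. The two points give (1/[S], 1/v) = (13.21, 0.2066) and (1.134, 0.04651).
Slope = (0.2066 − 0.04651)/(13.21 − 1.134) = 0.01326; intercept = 0.2066 − 0.01326×13.21 = 0.03148.
Vmax = 1/intercept = 31.8 μmol·min⁻¹; Km = slope × Vmax = 0.01326 × 31.8 = 0.421 mM.

31.8 μmol·min⁻¹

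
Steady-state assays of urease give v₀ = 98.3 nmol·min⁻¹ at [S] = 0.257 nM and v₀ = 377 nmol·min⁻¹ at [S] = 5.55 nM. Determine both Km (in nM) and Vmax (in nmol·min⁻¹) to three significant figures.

In reciprocal form, 1/v = (Km/Vmax)·(1/[S]) + 1/Vmax. The two points give (1/[S], 1/v) = (3.891, 0.01017) and (0.1802, 0.002653).
Slope = (0.01017 − 0.002653)/(3.891 − 0.1802) = 0.002027; intercept = 0.01017 − 0.002027×3.891 = 0.002287.
Vmax = 1/intercept = 437 nmol·min⁻¹; Km = slope × Vmax = 0.002027 × 437 = 0.886 nM.

Km = 0.886 nM; Vmax = 437 nmol·min⁻¹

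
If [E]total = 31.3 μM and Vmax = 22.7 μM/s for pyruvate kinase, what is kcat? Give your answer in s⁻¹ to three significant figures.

kcat = Vmax/[E]total = 22.7 μM/s / 31.3 μM = 0.725 s⁻¹.

0.725 s⁻¹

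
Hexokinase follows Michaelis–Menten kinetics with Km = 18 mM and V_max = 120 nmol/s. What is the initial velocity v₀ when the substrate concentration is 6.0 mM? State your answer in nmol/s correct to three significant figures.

30.0 nmol/s

v = Vmax·[S]/(Km + [S]) = 120 × 6.0 / (18 + 6.0)
  = 720.0 / 24.00 = 30.0 nmol/s.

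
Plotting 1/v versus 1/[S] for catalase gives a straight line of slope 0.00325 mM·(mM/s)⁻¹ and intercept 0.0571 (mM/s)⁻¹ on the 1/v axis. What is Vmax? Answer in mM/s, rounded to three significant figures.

The y-intercept of a Lineweaver–Burk plot equals 1/Vmax, so Vmax = 1/0.0571 = 17.5 mM/s.

17.5 mM/s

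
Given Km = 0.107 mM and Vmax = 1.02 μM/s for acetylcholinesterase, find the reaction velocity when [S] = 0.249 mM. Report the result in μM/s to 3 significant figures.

0.713 μM/s

v = Vmax·[S]/(Km + [S]) = 1.02 × 0.249 / (0.107 + 0.249)
  = 0.2540 / 0.3560 = 0.713 μM/s.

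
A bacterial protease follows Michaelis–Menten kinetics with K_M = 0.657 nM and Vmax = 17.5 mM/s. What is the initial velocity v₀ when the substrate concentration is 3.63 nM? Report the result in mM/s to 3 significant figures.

14.8 mM/s

v = Vmax·[S]/(Km + [S]) = 17.5 × 3.63 / (0.657 + 3.63)
  = 63.52 / 4.287 = 14.8 mM/s.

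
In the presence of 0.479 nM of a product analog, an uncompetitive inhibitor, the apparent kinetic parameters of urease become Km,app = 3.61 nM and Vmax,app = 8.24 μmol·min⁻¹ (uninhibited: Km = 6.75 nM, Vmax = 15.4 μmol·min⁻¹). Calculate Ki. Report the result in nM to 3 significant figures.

Uncompetitive: Vmax,app = Vmax/α (and Km,app = Km/α) with α = 1 + [I]/Ki.
α = Vmax/Vmax,app = 15.4/8.24 = 1.869.
Since α = 1 + [I]/Ki, [I]/Ki = 1.869 − 1 = 0.8689 and Ki = 0.479/0.8689 = 0.551 nM.

0.551 nM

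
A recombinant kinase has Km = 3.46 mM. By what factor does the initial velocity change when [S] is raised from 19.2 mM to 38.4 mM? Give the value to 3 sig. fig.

1.08

Since Vmax cancels, v₂/v₁ = [S]₂(Km+[S]₁) / [S]₁(Km+[S]₂).
= 38.4×(3.46+19.2) / (19.2×(3.46+38.4)) = 870.1/803.7 = 1.08.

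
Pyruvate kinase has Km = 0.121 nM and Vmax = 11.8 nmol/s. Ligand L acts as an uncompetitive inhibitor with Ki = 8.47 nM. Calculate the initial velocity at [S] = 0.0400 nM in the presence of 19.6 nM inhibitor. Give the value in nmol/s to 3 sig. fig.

1.86 nmol/s

With α = 1 + [I]/Ki = 1 + 19.6/8.47 = 3.314, the uncompetitive rate law is v = (Vmax/α)·[S] / (Km/α + [S]).
v = (11.8/3.314)×0.0400 / (0.121/3.314 + 0.0400) = 0.1424/0.07651 = 1.86 nmol/s.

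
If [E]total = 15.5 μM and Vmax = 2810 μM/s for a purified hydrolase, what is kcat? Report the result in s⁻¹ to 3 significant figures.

kcat = Vmax/[E]total = 2810 μM/s / 15.5 μM = 181 s⁻¹.

181 s⁻¹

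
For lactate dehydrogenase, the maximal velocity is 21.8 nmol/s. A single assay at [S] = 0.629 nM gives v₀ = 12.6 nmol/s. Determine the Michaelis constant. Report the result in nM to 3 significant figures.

From v = Vmax[S]/(Km+[S]), Km = [S](Vmax − v)/v.
Km = 0.629 × (21.8 − 12.6) / 12.6 = 5.787/12.6 = 0.459 nM.

0.459 nM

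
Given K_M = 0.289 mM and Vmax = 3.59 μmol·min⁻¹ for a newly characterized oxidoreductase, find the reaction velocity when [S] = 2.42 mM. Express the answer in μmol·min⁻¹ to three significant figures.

[S]/(Km+[S]) = 2.42/2.709 = 0.8933, the fractional saturation.
v = 0.8933 × Vmax = 0.8933 × 3.59 = 3.21 μmol·min⁻¹.

3.21 μmol·min⁻¹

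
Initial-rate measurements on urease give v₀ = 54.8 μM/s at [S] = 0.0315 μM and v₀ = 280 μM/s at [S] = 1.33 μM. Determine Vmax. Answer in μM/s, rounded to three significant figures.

From v = Vmax[S]/(Km+[S]), each point gives Vmax = v(Km+[S])/[S].
Equating: 54.8(Km+0.0315)/0.0315 = 280(Km+1.33)/1.33.
1740·Km + 54.8 = 210.5·Km + 280, so (1740 − 210.5)·Km = 280 − 54.8.
Km = 225.2/1529 = 0.147 μM; then Vmax = 54.8(0.147+0.0315)/0.0315 = 311 μM/s.

311 μM/s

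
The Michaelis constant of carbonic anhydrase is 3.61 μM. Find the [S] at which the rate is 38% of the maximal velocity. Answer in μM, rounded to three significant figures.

v/Vmax = [S]/(Km+[S]) = 0.38, so [S] = Km·0.38/(1 − 0.38) = 3.61 × 0.6129.
[S] = 2.21 μM.

2.21 μM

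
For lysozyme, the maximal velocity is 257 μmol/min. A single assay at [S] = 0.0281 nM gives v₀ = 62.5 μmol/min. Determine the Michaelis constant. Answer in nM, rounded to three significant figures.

v/Vmax = 62.5/257 = 0.2432 = [S]/(Km+[S]).
So Km + [S] = [S]/0.2432 = 0.1155 nM, giving Km = 0.1155 − 0.0281 = 0.0874 nM.

0.0874 nM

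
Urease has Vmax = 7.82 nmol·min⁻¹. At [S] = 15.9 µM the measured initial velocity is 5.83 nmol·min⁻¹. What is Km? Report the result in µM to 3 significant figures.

5.43 µM

v/Vmax = 5.83/7.82 = 0.7455 = [S]/(Km+[S]).
So Km + [S] = [S]/0.7455 = 21.33 µM, giving Km = 21.33 − 15.9 = 5.43 µM.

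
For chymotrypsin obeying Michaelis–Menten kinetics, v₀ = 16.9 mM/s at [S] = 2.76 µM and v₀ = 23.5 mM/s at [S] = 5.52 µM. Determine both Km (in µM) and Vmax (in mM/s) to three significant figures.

Km = 3.54 µM; Vmax = 38.6 mM/s

From v = Vmax[S]/(Km+[S]), each point gives Vmax = v(Km+[S])/[S].
Equating: 16.9(Km+2.76)/2.76 = 23.5(Km+5.52)/5.52.
6.123·Km + 16.9 = 4.257·Km + 23.5, so (6.123 − 4.257)·Km = 23.5 − 16.9.
Km = 6.600/1.866 = 3.54 µM; then Vmax = 16.9(3.54+2.76)/2.76 = 38.6 mM/s.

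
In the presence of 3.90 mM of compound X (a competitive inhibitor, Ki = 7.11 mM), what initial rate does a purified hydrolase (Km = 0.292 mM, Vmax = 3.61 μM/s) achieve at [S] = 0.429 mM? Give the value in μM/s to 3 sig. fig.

α = 1 + [I]/Ki = 1 + 3.90/7.11 = 1.549.
For a competitive inhibitor, Vmax is unchanged and the apparent Km becomes α·Km: Km,app = 0.452 mM, Vmax,app = 3.61 μM/s.
v = Vmax,app·[S]/(Km,app + [S]) = 3.61 × 0.429/(0.452 + 0.429) = 1.76 μM/s.

1.76 μM/s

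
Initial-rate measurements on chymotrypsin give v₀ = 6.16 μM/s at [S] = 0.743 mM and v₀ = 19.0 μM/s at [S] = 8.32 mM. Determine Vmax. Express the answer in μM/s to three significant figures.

In reciprocal form, 1/v = (Km/Vmax)·(1/[S]) + 1/Vmax. The two points give (1/[S], 1/v) = (1.346, 0.1623) and (0.1202, 0.05263).
Slope = (0.1623 − 0.05263)/(1.346 − 0.1202) = 0.08950; intercept = 0.1623 − 0.08950×1.346 = 0.04187.
Vmax = 1/intercept = 23.9 μM/s; Km = slope × Vmax = 0.08950 × 23.9 = 2.14 mM.

23.9 μM/s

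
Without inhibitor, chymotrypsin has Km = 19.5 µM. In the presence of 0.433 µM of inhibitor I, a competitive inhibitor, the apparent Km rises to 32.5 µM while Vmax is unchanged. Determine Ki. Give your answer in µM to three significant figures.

Competitive: Km,app = α·Km with α = 1 + [I]/Ki.
α = Km,app/Km = 32.5/19.5 = 1.667.
Since α = 1 + [I]/Ki, [I]/Ki = 1.667 − 1 = 0.6667 and Ki = 0.433/0.6667 = 0.650 µM.

0.650 µM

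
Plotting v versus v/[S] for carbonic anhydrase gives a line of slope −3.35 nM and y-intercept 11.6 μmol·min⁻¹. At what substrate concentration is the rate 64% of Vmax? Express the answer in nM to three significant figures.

The Eadie–Hofstee slope gives Km = 3.35 nM (slope = −Km).
v/Vmax = [S]/(Km+[S]) = 0.64 ⇒ [S] = Km·0.64/(1−0.64) = 3.35 × 1.778 = 5.96 nM.

5.96 nM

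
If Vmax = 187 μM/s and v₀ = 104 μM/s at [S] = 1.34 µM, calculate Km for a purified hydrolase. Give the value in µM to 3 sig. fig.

1.07 µM

v/Vmax = 104/187 = 0.5561 = [S]/(Km+[S]).
So Km + [S] = [S]/0.5561 = 2.409 µM, giving Km = 2.409 − 1.34 = 1.07 µM.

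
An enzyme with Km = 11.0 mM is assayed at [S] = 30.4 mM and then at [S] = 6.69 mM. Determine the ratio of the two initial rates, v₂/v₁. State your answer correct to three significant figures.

Since Vmax cancels, v₂/v₁ = [S]₂(Km+[S]₁) / [S]₁(Km+[S]₂).
= 6.69×(11.0+30.4) / (30.4×(11.0+6.69)) = 277.0/537.8 = 0.515.

0.515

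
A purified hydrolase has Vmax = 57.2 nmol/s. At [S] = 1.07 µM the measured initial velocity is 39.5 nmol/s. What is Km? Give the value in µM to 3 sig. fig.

0.479 µM

From v = Vmax[S]/(Km+[S]), Km = [S](Vmax − v)/v.
Km = 1.07 × (57.2 − 39.5) / 39.5 = 18.94/39.5 = 0.479 µM.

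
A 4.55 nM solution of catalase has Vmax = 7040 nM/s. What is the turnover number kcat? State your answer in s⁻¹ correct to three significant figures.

kcat = Vmax/[E]total = 7040 nM/s / 4.55 nM = 1550 s⁻¹.

1550 s⁻¹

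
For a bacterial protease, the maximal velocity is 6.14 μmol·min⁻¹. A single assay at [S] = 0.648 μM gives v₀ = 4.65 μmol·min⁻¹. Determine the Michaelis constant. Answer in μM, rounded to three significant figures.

v/Vmax = 4.65/6.14 = 0.7573 = [S]/(Km+[S]).
So Km + [S] = [S]/0.7573 = 0.8556 μM, giving Km = 0.8556 − 0.648 = 0.208 μM.

0.208 μM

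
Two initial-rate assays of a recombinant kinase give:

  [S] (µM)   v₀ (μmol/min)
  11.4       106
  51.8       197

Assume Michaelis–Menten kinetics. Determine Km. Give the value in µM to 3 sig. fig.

16.6 µM

In reciprocal form, 1/v = (Km/Vmax)·(1/[S]) + 1/Vmax. The two points give (1/[S], 1/v) = (0.08772, 0.009434) and (0.01931, 0.005076).
Slope = (0.009434 − 0.005076)/(0.08772 − 0.01931) = 0.06370; intercept = 0.009434 − 0.06370×0.08772 = 0.003846.
Vmax = 1/intercept = 260 μmol/min; Km = slope × Vmax = 0.06370 × 260 = 16.6 µM.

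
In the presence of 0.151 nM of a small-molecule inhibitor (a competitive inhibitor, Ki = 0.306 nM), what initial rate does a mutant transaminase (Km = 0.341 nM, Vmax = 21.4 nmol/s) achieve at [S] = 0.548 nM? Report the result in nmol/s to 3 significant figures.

α = 1 + [I]/Ki = 1 + 0.151/0.306 = 1.493.
For a competitive inhibitor, Vmax is unchanged and the apparent Km becomes α·Km: Km,app = 0.509 nM, Vmax,app = 21.4 nmol/s.
v = Vmax,app·[S]/(Km,app + [S]) = 21.4 × 0.548/(0.509 + 0.548) = 11.1 nmol/s.

11.1 nmol/s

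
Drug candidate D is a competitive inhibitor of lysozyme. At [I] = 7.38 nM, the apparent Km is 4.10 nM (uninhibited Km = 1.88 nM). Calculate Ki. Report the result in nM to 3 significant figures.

6.25 nM

Competitive: Km,app = α·Km with α = 1 + [I]/Ki.
α = Km,app/Km = 4.10/1.88 = 2.181.
Ki = [I]/(α − 1) = 7.38/1.181 = 6.25 nM.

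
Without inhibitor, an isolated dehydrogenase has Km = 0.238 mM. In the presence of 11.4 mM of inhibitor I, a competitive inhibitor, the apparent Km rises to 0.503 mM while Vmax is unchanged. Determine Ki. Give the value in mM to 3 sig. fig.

10.2 mM

Competitive: Km,app = α·Km with α = 1 + [I]/Ki.
α = Km,app/Km = 0.503/0.238 = 2.113.
Since α = 1 + [I]/Ki, [I]/Ki = 2.113 − 1 = 1.113 and Ki = 11.4/1.113 = 10.2 mM.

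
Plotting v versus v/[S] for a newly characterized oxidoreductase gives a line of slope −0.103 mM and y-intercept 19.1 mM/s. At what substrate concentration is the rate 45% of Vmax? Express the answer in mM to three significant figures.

The Eadie–Hofstee slope gives Km = 0.103 mM (slope = −Km).
v/Vmax = [S]/(Km+[S]) = 0.45 ⇒ [S] = Km·0.45/(1−0.45) = 0.103 × 0.8182 = 0.0843 mM.

0.0843 mM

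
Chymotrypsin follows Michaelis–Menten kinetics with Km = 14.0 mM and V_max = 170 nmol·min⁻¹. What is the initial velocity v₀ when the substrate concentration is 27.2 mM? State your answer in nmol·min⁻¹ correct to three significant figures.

v = Vmax·[S]/(Km + [S]) = 170 × 27.2 / (14.0 + 27.2)
  = 4624 / 41.20 = 112 nmol·min⁻¹.

112 nmol·min⁻¹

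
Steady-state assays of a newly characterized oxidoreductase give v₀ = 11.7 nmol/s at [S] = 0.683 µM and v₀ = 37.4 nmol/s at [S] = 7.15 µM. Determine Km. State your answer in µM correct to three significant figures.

In reciprocal form, 1/v = (Km/Vmax)·(1/[S]) + 1/Vmax. The two points give (1/[S], 1/v) = (1.464, 0.08547) and (0.1399, 0.02674).
Slope = (0.08547 − 0.02674)/(1.464 − 0.1399) = 0.04435; intercept = 0.08547 − 0.04435×1.464 = 0.02054.
Vmax = 1/intercept = 48.7 nmol/s; Km = slope × Vmax = 0.04435 × 48.7 = 2.16 µM.

2.16 µM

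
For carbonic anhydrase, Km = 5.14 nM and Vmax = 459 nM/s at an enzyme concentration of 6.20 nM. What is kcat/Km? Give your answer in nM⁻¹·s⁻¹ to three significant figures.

kcat = Vmax/[E]total = 459/6.20 = 74.0 s⁻¹.
kcat/Km = 74.0/5.14 = 14.4 nM⁻¹·s⁻¹.

14.4 nM⁻¹·s⁻¹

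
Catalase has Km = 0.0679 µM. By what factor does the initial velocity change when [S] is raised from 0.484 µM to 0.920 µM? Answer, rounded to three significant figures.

The fractional saturations are [S]/(Km+[S]) = 0.484/0.5519 = 0.8770 and 0.920/0.9879 = 0.9313.
v₂/v₁ is just their ratio: 0.9313/0.8770 = 1.06.

1.06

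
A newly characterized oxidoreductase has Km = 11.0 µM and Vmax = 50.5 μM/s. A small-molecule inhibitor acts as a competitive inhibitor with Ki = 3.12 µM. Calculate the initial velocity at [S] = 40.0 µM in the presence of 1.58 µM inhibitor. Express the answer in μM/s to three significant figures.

With α = 1 + [I]/Ki = 1 + 1.58/3.12 = 1.506, the competitive rate law is v = Vmax[S] / (αKm + [S]).
v = 50.5×40.0 / (1.506×11.0 + 40.0) = 2020/56.57 = 35.7 μM/s.

35.7 μM/s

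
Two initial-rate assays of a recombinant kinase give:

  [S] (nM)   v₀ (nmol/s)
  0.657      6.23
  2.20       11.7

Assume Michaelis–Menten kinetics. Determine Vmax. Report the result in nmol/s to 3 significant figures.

18.7 nmol/s

In reciprocal form, 1/v = (Km/Vmax)·(1/[S]) + 1/Vmax. The two points give (1/[S], 1/v) = (1.522, 0.1605) and (0.4545, 0.08547).
Slope = (0.1605 − 0.08547)/(1.522 − 0.4545) = 0.07030; intercept = 0.1605 − 0.07030×1.522 = 0.05352.
Vmax = 1/intercept = 18.7 nmol/s; Km = slope × Vmax = 0.07030 × 18.7 = 1.31 nM.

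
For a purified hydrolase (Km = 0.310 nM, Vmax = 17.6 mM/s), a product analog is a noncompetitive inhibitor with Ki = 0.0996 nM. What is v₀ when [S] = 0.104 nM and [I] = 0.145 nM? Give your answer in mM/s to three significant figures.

1.80 mM/s

With α = 1 + [I]/Ki = 1 + 0.145/0.0996 = 2.456, the noncompetitive rate law is v = (Vmax/α)·[S] / (Km + [S]).
v = (17.6/2.456)×0.104 / (0.310 + 0.104) = 0.7453/0.4140 = 1.80 mM/s.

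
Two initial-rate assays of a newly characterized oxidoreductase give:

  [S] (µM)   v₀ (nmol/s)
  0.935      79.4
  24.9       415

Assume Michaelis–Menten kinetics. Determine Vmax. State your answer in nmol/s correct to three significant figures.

In reciprocal form, 1/v = (Km/Vmax)·(1/[S]) + 1/Vmax. The two points give (1/[S], 1/v) = (1.070, 0.01259) and (0.04016, 0.002410).
Slope = (0.01259 − 0.002410)/(1.070 − 0.04016) = 0.009894; intercept = 0.01259 − 0.009894×1.070 = 0.002012.
Vmax = 1/intercept = 497 nmol/s; Km = slope × Vmax = 0.009894 × 497 = 4.92 µM.

497 nmol/s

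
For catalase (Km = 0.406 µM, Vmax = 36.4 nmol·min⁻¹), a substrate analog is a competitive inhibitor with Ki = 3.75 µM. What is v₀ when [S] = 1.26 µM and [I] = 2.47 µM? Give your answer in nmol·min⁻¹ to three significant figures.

With α = 1 + [I]/Ki = 1 + 2.47/3.75 = 1.659, the competitive rate law is v = Vmax[S] / (αKm + [S]).
v = 36.4×1.26 / (1.659×0.406 + 1.26) = 45.86/1.933 = 23.7 nmol·min⁻¹.

23.7 nmol·min⁻¹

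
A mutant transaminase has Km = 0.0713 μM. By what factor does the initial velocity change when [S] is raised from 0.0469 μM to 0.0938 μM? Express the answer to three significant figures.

1.43

Since Vmax cancels, v₂/v₁ = [S]₂(Km+[S]₁) / [S]₁(Km+[S]₂).
= 0.0938×(0.0713+0.0469) / (0.0469×(0.0713+0.0938)) = 0.01109/0.007743 = 1.43.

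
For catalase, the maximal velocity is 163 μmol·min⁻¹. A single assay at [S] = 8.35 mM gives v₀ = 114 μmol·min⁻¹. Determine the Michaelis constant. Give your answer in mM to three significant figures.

From v = Vmax[S]/(Km+[S]), Km = [S](Vmax − v)/v.
Km = 8.35 × (163 − 114) / 114 = 409.2/114 = 3.59 mM.

3.59 mM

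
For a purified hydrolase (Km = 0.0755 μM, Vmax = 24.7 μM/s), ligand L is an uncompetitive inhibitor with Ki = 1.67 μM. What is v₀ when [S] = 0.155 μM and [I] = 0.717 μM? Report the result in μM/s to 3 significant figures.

With α = 1 + [I]/Ki = 1 + 0.717/1.67 = 1.429, the uncompetitive rate law is v = (Vmax/α)·[S] / (Km/α + [S]).
v = (24.7/1.429)×0.155 / (0.0755/1.429 + 0.155) = 2.679/0.2078 = 12.9 μM/s.

12.9 μM/s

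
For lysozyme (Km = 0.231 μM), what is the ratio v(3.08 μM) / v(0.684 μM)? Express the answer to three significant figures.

1.24

Since Vmax cancels, v₂/v₁ = [S]₂(Km+[S]₁) / [S]₁(Km+[S]₂).
= 3.08×(0.231+0.684) / (0.684×(0.231+3.08)) = 2.818/2.265 = 1.24.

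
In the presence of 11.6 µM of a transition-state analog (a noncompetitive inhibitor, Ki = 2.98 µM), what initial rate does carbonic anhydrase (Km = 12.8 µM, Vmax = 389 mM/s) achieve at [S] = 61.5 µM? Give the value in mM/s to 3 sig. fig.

65.8 mM/s

α = 1 + [I]/Ki = 1 + 11.6/2.98 = 4.893.
For a noncompetitive inhibitor, Vmax is reduced to Vmax/α while Km is unchanged: Km,app = 12.8 µM, Vmax,app = 79.5 mM/s.
v = Vmax,app·[S]/(Km,app + [S]) = 79.5 × 61.5/(12.8 + 61.5) = 65.8 mM/s.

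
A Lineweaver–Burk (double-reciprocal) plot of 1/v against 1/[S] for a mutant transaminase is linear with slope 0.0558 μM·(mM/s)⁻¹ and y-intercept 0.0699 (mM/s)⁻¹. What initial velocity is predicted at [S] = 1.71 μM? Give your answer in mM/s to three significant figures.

9.75 mM/s

The y-intercept is 1/Vmax, so Vmax = 1/0.0699 = 14.3 mM/s.
The slope is Km/Vmax, so Km = 0.0558 × 14.3 = 0.798 μM.
Then v = 14.3 × 1.71/(0.798 + 1.71) = 9.75 mM/s.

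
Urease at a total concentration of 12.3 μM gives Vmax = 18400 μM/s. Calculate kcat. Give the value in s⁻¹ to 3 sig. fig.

1500 s⁻¹

kcat = Vmax/[E]total = 18400 μM/s / 12.3 μM = 1500 s⁻¹.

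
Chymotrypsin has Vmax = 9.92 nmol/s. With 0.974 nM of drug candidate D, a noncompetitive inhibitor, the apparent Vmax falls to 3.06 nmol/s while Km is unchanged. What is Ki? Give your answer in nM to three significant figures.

0.434 nM

Noncompetitive: Vmax,app = Vmax/α with α = 1 + [I]/Ki.
α = Vmax/Vmax,app = 9.92/3.06 = 3.242.
Since α = 1 + [I]/Ki, [I]/Ki = 3.242 − 1 = 2.242 and Ki = 0.974/2.242 = 0.434 nM.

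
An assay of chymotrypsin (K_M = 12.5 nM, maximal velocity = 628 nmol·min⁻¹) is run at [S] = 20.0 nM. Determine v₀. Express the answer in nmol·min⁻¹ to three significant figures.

[S]/(Km+[S]) = 20.0/32.50 = 0.6154, the fractional saturation.
v = 0.6154 × Vmax = 0.6154 × 628 = 386 nmol·min⁻¹.

386 nmol·min⁻¹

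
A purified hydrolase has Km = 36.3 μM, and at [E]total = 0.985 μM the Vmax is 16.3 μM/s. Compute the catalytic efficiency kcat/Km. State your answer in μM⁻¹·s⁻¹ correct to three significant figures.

0.456 μM⁻¹·s⁻¹

kcat = Vmax/[E]total = 16.3/0.985 = 16.5 s⁻¹.
kcat/Km = 16.5/36.3 = 0.456 μM⁻¹·s⁻¹.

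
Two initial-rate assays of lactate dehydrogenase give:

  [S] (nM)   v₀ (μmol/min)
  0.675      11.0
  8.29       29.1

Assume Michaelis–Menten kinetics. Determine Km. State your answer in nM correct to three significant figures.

1.42 nM

In reciprocal form, 1/v = (Km/Vmax)·(1/[S]) + 1/Vmax. The two points give (1/[S], 1/v) = (1.481, 0.09091) and (0.1206, 0.03436).
Slope = (0.09091 − 0.03436)/(1.481 − 0.1206) = 0.04155; intercept = 0.09091 − 0.04155×1.481 = 0.02935.
Vmax = 1/intercept = 34.1 μmol/min; Km = slope × Vmax = 0.04155 × 34.1 = 1.42 nM.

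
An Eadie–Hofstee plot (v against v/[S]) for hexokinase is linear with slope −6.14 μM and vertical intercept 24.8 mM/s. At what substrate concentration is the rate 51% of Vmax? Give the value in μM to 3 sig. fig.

The Eadie–Hofstee slope gives Km = 6.14 μM (slope = −Km).
v/Vmax = [S]/(Km+[S]) = 0.51 ⇒ [S] = Km·0.51/(1−0.51) = 6.14 × 1.041 = 6.39 μM.

6.39 μM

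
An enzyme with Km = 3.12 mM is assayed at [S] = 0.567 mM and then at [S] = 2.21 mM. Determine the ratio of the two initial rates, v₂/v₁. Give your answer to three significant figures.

The fractional saturations are [S]/(Km+[S]) = 0.567/3.687 = 0.1538 and 2.21/5.330 = 0.4146.
v₂/v₁ is just their ratio: 0.4146/0.1538 = 2.70.

2.70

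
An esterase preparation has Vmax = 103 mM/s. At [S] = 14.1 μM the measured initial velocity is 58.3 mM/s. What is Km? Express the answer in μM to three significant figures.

From v = Vmax[S]/(Km+[S]), Km = [S](Vmax − v)/v.
Km = 14.1 × (103 − 58.3) / 58.3 = 630.3/58.3 = 10.8 μM.

10.8 μM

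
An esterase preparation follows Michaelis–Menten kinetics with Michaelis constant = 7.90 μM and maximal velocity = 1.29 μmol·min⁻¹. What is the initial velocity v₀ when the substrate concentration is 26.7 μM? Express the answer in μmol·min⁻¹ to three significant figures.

0.995 μmol·min⁻¹

v = Vmax·[S]/(Km + [S]) = 1.29 × 26.7 / (7.90 + 26.7)
  = 34.44 / 34.60 = 0.995 μmol·min⁻¹.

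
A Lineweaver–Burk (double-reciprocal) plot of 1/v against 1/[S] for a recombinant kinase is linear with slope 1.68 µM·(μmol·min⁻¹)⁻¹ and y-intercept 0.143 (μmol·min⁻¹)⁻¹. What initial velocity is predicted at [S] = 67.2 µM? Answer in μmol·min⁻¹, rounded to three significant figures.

5.95 μmol·min⁻¹

The y-intercept is 1/Vmax, so Vmax = 1/0.143 = 6.99 μmol·min⁻¹.
The slope is Km/Vmax, so Km = 1.68 × 6.99 = 11.7 µM.
Then v = 6.99 × 67.2/(11.7 + 67.2) = 5.95 μmol·min⁻¹.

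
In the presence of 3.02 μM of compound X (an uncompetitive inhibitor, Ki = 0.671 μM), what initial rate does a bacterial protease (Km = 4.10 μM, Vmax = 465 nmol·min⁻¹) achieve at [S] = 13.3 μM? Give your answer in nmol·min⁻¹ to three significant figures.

80.0 nmol·min⁻¹

α = 1 + [I]/Ki = 1 + 3.02/0.671 = 5.501.
For an uncompetitive inhibitor, both parameters are divided by α, giving Vmax/α and Km/α: Km,app = 0.745 μM, Vmax,app = 84.5 nmol·min⁻¹.
v = Vmax,app·[S]/(Km,app + [S]) = 84.5 × 13.3/(0.745 + 13.3) = 80.0 nmol·min⁻¹.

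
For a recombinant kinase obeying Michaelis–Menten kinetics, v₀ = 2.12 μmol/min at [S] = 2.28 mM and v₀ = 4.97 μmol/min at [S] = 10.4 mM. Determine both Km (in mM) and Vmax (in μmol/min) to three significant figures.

Km = 6.31 mM; Vmax = 7.98 μmol/min

From v = Vmax[S]/(Km+[S]), each point gives Vmax = v(Km+[S])/[S].
Equating: 2.12(Km+2.28)/2.28 = 4.97(Km+10.4)/10.4.
0.9298·Km + 2.12 = 0.4779·Km + 4.97, so (0.9298 − 0.4779)·Km = 4.97 − 2.12.
Km = 2.850/0.4519 = 6.31 mM; then Vmax = 2.12(6.31+2.28)/2.28 = 7.98 μmol/min.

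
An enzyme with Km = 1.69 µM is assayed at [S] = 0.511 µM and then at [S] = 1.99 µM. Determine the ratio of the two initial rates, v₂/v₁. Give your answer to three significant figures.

The fractional saturations are [S]/(Km+[S]) = 0.511/2.201 = 0.2322 and 1.99/3.680 = 0.5408.
v₂/v₁ is just their ratio: 0.5408/0.2322 = 2.33.

2.33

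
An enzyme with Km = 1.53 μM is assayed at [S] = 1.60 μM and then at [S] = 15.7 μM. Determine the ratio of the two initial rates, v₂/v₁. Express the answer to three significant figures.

1.78

The fractional saturations are [S]/(Km+[S]) = 1.60/3.130 = 0.5112 and 15.7/17.23 = 0.9112.
v₂/v₁ is just their ratio: 0.9112/0.5112 = 1.78.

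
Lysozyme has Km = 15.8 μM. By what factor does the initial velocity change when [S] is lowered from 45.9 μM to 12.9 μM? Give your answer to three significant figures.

Since Vmax cancels, v₂/v₁ = [S]₂(Km+[S]₁) / [S]₁(Km+[S]₂).
= 12.9×(15.8+45.9) / (45.9×(15.8+12.9)) = 795.9/1317 = 0.604.

0.604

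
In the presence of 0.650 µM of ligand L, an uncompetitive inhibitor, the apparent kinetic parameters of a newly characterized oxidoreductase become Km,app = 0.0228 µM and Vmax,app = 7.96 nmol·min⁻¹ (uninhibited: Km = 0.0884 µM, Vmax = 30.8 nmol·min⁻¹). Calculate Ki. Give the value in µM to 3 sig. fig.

0.227 µM

Uncompetitive: Vmax,app = Vmax/α (and Km,app = Km/α) with α = 1 + [I]/Ki.
α = Vmax/Vmax,app = 30.8/7.96 = 3.869.
Ki = [I]/(α − 1) = 0.650/2.869 = 0.227 µM.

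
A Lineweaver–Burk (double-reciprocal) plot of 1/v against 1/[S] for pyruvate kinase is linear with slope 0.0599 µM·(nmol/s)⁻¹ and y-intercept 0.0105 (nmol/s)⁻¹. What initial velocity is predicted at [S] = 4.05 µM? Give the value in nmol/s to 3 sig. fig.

The y-intercept is 1/Vmax, so Vmax = 1/0.0105 = 95.2 nmol/s.
The slope is Km/Vmax, so Km = 0.0599 × 95.2 = 5.70 µM.
Then v = 95.2 × 4.05/(5.70 + 4.05) = 39.5 nmol/s.

39.5 nmol/s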